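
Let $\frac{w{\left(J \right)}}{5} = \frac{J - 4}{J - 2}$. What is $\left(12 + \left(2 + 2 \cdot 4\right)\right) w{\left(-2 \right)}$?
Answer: $165$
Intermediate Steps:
$w{\left(J \right)} = \frac{5 \left(-4 + J\right)}{-2 + J}$ ($w{\left(J \right)} = 5 \frac{J - 4}{J - 2} = 5 \frac{-4 + J}{-2 + J} = \frac{5 \left(-4 + J\right)}{-2 + J}$)
$\left(12 + \left(2 + 2 \cdot 4\right)\right) w{\left(-2 \right)} = \left(12 + \left(2 + 2 \cdot 4\right)\right) \frac{5 \left(-4 - 2\right)}{-2 - 2} = \left(12 + \left(2 + 8\right)\right) 5 \frac{1}{-4} \left(-6\right) = \left(12 + 10\right) 5 \left(- \frac{1}{4}\right) \left(-6\right) = 22 \cdot \frac{15}{2} = 165$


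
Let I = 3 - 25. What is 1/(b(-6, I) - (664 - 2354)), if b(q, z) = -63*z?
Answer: 1/3076 ≈ 0.00032510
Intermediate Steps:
I = -22
1/(b(-6, I) - (664 - 2354)) = 1/(-63*(-22) - (664 - 2354)) = 1/(1386 - 1*(-1690)) = 1/(1386 + 1690) = 1/3076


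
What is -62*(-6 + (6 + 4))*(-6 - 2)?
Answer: 1984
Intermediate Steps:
-62*(-6 + (6 + 4))*(-6 - 2) = -62*(-6 + 10)*(-8) = -248*(-8) = -62*(-32) = 1984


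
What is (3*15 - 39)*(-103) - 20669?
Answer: -21287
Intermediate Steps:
(3*15 - 39)*(-103) - 20669 = (45 - 39)*(-103) - 20669 = 6*(-103) - 20669 = -618 - 20669 = -21287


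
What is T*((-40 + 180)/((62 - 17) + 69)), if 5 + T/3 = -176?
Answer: -12670/19 ≈ -666.84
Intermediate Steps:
T = -543 (T = -15 + 3*(-176) = -15 - 528 = -543)
T*((-40 + 180)/((62 - 17) + 69)) = -543*(-40 + 180)/((62 - 17) + 69) = -76020/(45 + 69) = -76020/114 = -543*70/57 = -12670/19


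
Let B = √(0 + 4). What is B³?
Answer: 8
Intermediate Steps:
B = 2 (B = √4 = 2)
B³ = 2³ = 8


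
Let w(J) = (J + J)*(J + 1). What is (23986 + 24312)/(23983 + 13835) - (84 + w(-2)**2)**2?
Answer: -189065851/18909 ≈ -9998.7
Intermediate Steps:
w(J) = 2*J*(1 + J) (w(J) = (2*J)*(1 + J) = 2*J*(1 + J))
(23986 + 24312)/(23983 + 13835) - (84 + w(-2)**2)**2 = (23986 + 24312)/(23983 + 13835) - (84 + (2*(-2)*(1 - 2))**2)**2 = 48298/37818 - (84 + (2*(-2)*(-1))**2)**2 = 48298*(1/37818) - (84 + 4**2)**2 = 24149/18909 - (84 + 16)**2 = 24149/18909 - 1*100**2 = 24149/18909 - 1*10000 = 24149/18909 - 10000 = -189065851/18909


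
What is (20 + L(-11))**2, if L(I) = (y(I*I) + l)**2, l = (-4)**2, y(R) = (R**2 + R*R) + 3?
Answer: 737105734621001641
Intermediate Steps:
y(R) = 3 + 2*R**2 (y(R) = (R**2 + R**2) + 3 = 2*R**2 + 3 = 3 + 2*R**2)
l = 16
L(I) = (19 + 2*I**4)**2 (L(I) = ((3 + 2*(I*I)**2) + 16)**2 = ((3 + 2*(I**2)**2) + 16)**2 = ((3 + 2*I**4) + 16)**2 = (19 + 2*I**4)**2)
(20 + L(-11))**2 = (20 + (19 + 2*(-11)**4)**2)**2 = (20 + (19 + 2*14641)**2)**2 = (20 + (19 + 29282)**2)**2 = (20 + 29301**2)**2 = (20 + 858548601)**2 = 858548621**2 = 737105734621001641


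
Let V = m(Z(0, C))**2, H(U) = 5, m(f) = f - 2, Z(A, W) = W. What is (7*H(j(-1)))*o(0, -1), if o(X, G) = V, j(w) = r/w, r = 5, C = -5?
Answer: 1715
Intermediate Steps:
m(f) = -2 + f
j(w) = 5/w
V = 49 (V = (-2 - 5)**2 = (-7)**2 = 49)
o(X, G) = 49
(7*H(j(-1)))*o(0, -1) = (7*5)*49 = 35*49 = 1715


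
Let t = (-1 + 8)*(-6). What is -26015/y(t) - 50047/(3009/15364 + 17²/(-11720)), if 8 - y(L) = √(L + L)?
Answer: -83759805609910/285133877 - 26015*I*√21/74 ≈ -2.9376e+5 - 1611.0*I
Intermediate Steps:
t = -42 (t = 7*(-6) = -42)
y(L) = 8 - √2*√L (y(L) = 8 - √(L + L) = 8 - √(2*L) = 8 - √2*√L)
-26015/y(t) - 50047/(3009/15364 + 17²/(-11720)) = -26015/(8 - √2*√(-42)) - 50047/(3009/15364 + 17²/(-11720)) = -26015/(8 - √2*I*√42) - 50047/(3009*(1/15364) + 289*(-1/11720)) = -26015/(8 - 2*I*√21) - 50047/(3009/15364 - 289/11720) = -26015/(8 - 2*I*√21) - 50047/7706321/45016520 = -26015/(8 - 2*I*√21) - 50047*45016520/7706321 = -26015/(8 - 2*I*√21) - 2252941776440/7706321 = -2252941776440/7706321 - 26015/(8 - 2*I*√21)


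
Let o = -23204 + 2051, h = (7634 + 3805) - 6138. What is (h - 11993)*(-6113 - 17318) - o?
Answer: 156821405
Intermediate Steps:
h = 5301 (h = 11439 - 6138 = 5301)
o = -21153
(h - 11993)*(-6113 - 17318) - o = (5301 - 11993)*(-6113 - 17318) - 1*(-21153) = -6692*(-23431) + 21153 = 156800252 + 21153 = 156821405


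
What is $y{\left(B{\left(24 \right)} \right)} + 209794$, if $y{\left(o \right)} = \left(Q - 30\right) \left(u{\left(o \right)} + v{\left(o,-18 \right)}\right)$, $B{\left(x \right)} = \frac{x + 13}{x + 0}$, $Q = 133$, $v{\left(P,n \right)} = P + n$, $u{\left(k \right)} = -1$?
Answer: $\frac{4991899}{24} \approx 2.08 \cdot 10^{5}$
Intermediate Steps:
$B{\left(x \right)} = \frac{13 + x}{x}$
$y{\left(o \right)} = -1957 + 103 o$ ($y{\left(o \right)} = \left(133 - 30\right) \left(-1 + \left(o - 18\right)\right) = 103 \left(-1 + \left(-18 + o\right)\right) = 103 \left(-19 + o\right) = -1957 + 103 o$)
$y{\left(B{\left(24 \right)} \right)} + 209794 = \left(-1957 + 103 \frac{13 + 24}{24}\right) + 209794 = \left(-1957 + 103 \cdot \frac{1}{24} \cdot 37\right) + 209794 = \left(-1957 + 103 \cdot \frac{37}{24}\right) + 209794 = \left(-1957 + \frac{3811}{24}\right) + 209794 = - \frac{43157}{24} + 209794 = \frac{4991899}{24}$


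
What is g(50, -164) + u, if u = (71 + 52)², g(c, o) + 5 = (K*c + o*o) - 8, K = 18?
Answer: 42912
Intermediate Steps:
g(c, o) = -13 + o² + 18*c (g(c, o) = -5 + ((18*c + o*o) - 8) = -5 + ((18*c + o²) - 8) = -5 + ((o² + 18*c) - 8) = -5 + (-8 + o² + 18*c) = -13 + o² + 18*c)
u = 15129 (u = 123² = 15129)
g(50, -164) + u = (-13 + (-164)² + 18*50) + 15129 = (-13 + 26896 + 900) + 15129 = 27783 + 15129 = 42912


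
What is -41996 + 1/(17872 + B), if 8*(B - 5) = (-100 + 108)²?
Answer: -751098459/17885 ≈ -41996.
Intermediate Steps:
B = 13 (B = 5 + (-100 + 108)²/8 = 5 + (⅛)*8² = 5 + (⅛)*64 = 5 + 8 = 13)
-41996 + 1/(17872 + B) = -41996 + 1/(17872 + 13) = -41996 + 1/17885 = -751098459/17885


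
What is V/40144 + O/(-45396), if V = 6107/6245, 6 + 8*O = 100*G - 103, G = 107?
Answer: -981116201/33670841760 ≈ -0.029138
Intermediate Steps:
O = 10591/8 (O = -3/4 + (100*107 - 103)/8 = -3/4 + (10700 - 103)/8 = -3/4 + (1/8)*10597 = -3/4 + 10597/8 = 10591/8 ≈ 1323.9)
V = 6107/6245 (V = 6107*(1/6245) = 6107/6245 ≈ 0.97790)
V/40144 + O/(-45396) = (6107/6245)/40144 + (10591/8)/(-45396) = (6107/6245)*(1/40144) + (10591/8)*(-1/45396) = 6107/250699280 - 10591/363168 = -981116201/33670841760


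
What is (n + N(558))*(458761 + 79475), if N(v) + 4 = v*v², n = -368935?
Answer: 93315144906828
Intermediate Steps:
N(v) = -4 + v³ (N(v) = -4 + v*v² = -4 + v³)
(n + N(558))*(458761 + 79475) = (-368935 + (-4 + 558³))*(458761 + 79475) = (-368935 + (-4 + 173741112))*538236 = (-368935 + 173741108)*538236 = 173372173*538236 = 93315144906828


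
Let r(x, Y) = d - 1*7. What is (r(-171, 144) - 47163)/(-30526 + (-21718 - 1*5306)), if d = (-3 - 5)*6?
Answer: 23609/28775 ≈ 0.82047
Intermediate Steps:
d = -48 (d = -8*6 = -48)
r(x, Y) = -55 (r(x, Y) = -48 - 1*7 = -48 - 7 = -55)
(r(-171, 144) - 47163)/(-30526 + (-21718 - 1*5306)) = (-55 - 47163)/(-30526 + (-21718 - 1*5306)) = -47218/(-30526 + (-21718 - 5306)) = -47218/(-30526 - 27024) = -47218/(-57550) = -47218*(-1/57550) = 23609/28775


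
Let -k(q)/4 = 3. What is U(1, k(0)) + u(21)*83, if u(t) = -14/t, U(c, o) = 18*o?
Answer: -814/3 ≈ -271.33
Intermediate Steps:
k(q) = -12 (k(q) = -4*3 = -12)
U(1, k(0)) + u(21)*83 = 18*(-12) - 14/21*83 = -216 - 14*1/21*83 = -216 - ⅔*83 = -216 - 166/3 = -814/3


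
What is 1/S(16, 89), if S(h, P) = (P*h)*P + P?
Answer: 1/126825 ≈ 7.8849e-6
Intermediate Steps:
S(h, P) = P + h*P**2 (S(h, P) = h*P**2 + P = P + h*P**2)
1/S(16, 89) = 1/(89*(1 + 89*16)) = 1/(89*(1 + 1424)) = 1/(89*1425) = 1/126825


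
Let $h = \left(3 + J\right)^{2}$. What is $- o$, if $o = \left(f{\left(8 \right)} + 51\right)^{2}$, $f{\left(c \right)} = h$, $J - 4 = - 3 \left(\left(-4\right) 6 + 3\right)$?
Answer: $-24512401$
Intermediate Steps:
$J = 67$ ($J = 4 - 3 \left(\left(-4\right) 6 + 3\right) = 4 - 3 \left(-24 + 3\right) = 4 - -63 = 4 + 63 = 67$)
$h = 4900$ ($h = \left(3 + 67\right)^{2} = 70^{2} = 4900$)
$f{\left(c \right)} = 4900$
$o = 24512401$ ($o = \left(4900 + 51\right)^{2} = 4951^{2} = 24512401$)
$- o = \left(-1\right) 24512401 = -24512401$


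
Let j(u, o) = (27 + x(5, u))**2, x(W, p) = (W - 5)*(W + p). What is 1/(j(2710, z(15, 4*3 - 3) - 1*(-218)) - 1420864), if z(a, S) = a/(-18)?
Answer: -1/1420135 ≈ -7.0416e-7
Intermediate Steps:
x(W, p) = (-5 + W)*(W + p)
z(a, S) = -a/18 (z(a, S) = a*(-1/18) = -a/18)
j(u, o) = 729 (j(u, o) = (27 + (5**2 - 5*5 - 5*u + 5*u))**2 = (27 + (25 - 25 - 5*u + 5*u))**2 = (27 + 0)**2 = 27**2 = 729)
1/(j(2710, z(15, 4*3 - 3) - 1*(-218)) - 1420864) = 1/(729 - 1420864) = 1/(-1420135) = -1/1420135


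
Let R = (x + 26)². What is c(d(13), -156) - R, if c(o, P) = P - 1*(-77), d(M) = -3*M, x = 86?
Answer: -12623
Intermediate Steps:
c(o, P) = 77 + P (c(o, P) = P + 77 = 77 + P)
R = 12544 (R = (86 + 26)² = 112² = 12544)
c(d(13), -156) - R = (77 - 156) - 1*12544 = -79 - 12544 = -12623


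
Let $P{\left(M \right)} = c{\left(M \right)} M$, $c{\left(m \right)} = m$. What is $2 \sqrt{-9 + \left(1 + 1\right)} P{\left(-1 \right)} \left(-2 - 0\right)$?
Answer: $- 4 i \sqrt{7} \approx - 10.583 i$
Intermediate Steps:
$P{\left(M \right)} = M^{2}$ ($P{\left(M \right)} = M M = M^{2}$)
$2 \sqrt{-9 + \left(1 + 1\right)} P{\left(-1 \right)} \left(-2 - 0\right) = 2 \sqrt{-9 + \left(1 + 1\right)} \left(-1\right)^{2} \left(-2 - 0\right) = 2 \sqrt{-9 + 2} \cdot 1 \left(-2 + 0\right) = 2 \sqrt{-7} \cdot 1 \left(-2\right) = 2 i \sqrt{7} \left(-2\right) = - 4 i \sqrt{7}$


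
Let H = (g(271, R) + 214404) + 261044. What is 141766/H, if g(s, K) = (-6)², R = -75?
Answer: 70883/237742 ≈ 0.29815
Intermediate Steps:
g(s, K) = 36
H = 475484 (H = (36 + 214404) + 261044 = 214440 + 261044 = 475484)
141766/H = 141766/475484 = 141766*(1/475484) = 70883/237742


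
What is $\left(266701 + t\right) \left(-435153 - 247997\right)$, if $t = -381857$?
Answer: $78668821400$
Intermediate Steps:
$\left(266701 + t\right) \left(-435153 - 247997\right) = \left(266701 - 381857\right) \left(-435153 - 247997\right) = \left(-115156\right) \left(-683150\right) = 78668821400$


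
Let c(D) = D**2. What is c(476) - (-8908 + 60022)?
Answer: 175462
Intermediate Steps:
c(476) - (-8908 + 60022) = 476**2 - (-8908 + 60022) = 226576 - 1*51114 = 226576 - 51114 = 175462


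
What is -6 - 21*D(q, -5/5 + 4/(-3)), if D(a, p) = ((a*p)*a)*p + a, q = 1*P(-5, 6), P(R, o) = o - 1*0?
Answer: -4248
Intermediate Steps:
P(R, o) = o (P(R, o) = o + 0 = o)
q = 6 (q = 1*6 = 6)
D(a, p) = a + a²*p² (D(a, p) = (p*a²)*p + a = a²*p² + a = a + a²*p²)
-6 - 21*D(q, -5/5 + 4/(-3)) = -6 - 126*(1 + 6*(-5/5 + 4/(-3))²) = -6 - 126*(1 + 6*(-5*⅕ + 4*(-⅓))²) = -6 - 126*(1 + 6*(-1 - 4/3)²) = -6 - 126*(1 + 6*(-7/3)²) = -6 - 126*(1 + 6*(49/9)) = -6 - 126*(1 + 98/3) = -6 - 126*101/3 = -6 - 21*202 = -6 - 4242 = -4248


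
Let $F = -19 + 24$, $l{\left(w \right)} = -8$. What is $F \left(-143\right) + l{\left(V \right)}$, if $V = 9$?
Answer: $-723$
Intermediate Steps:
$F = 5$
$F \left(-143\right) + l{\left(V \right)} = 5 \left(-143\right) - 8 = -715 - 8 = -723$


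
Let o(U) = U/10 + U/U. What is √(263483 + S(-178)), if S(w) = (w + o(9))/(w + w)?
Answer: √834821104490/1780 ≈ 513.31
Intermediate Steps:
o(U) = 1 + U/10 (o(U) = U*(⅒) + 1 = U/10 + 1 = 1 + U/10)
S(w) = (19/10 + w)/(2*w) (S(w) = (w + (1 + (⅒)*9))/(w + w) = (w + (1 + 9/10))/((2*w)) = (w + 19/10)*(1/(2*w)) = (19/10 + w)*(1/(2*w)) = (19/10 + w)/(2*w))
√(263483 + S(-178)) = √(263483 + (1/20)*(19 + 10*(-178))/(-178)) = √(263483 + (1/20)*(-1/178)*(19 - 1780)) = √(263483 + (1/20)*(-1/178)*(-1761)) = √(263483 + 1761/3560) = √(938001241/3560) = √834821104490/1780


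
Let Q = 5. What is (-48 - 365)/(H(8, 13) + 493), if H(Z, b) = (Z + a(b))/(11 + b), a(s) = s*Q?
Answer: -9912/11905 ≈ -0.83259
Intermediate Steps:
a(s) = 5*s (a(s) = s*5 = 5*s)
H(Z, b) = (Z + 5*b)/(11 + b)
(-48 - 365)/(H(8, 13) + 493) = (-48 - 365)/((8 + 5*13)/(11 + 13) + 493) = -413/((8 + 65)/24 + 493) = -413/((1/24)*73 + 493) = -413/(73/24 + 493) = -413/11905/24 = -413*24/11905 = -9912/11905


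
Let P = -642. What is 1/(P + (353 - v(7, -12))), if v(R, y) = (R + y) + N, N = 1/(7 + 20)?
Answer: -27/7669 ≈ -0.0035207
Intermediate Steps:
N = 1/27 ≈ 0.037037
v(R, y) = 1/27 + R + y (v(R, y) = (R + y) + 1/27 = 1/27 + R + y)
1/(P + (353 - v(7, -12))) = 1/(-642 + (353 - (1/27 + 7 - 12))) = 1/(-642 + (353 - 1*(-134/27))) = 1/(-642 + (353 + 134/27)) = 1/(-642 + 9665/27) = 1/(-7669/27) = -27/7669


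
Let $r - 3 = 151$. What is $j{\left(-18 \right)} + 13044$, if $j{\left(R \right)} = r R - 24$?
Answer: $10248$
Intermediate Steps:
$r = 154$ ($r = 3 + 151 = 154$)
$j{\left(R \right)} = -24 + 154 R$ ($j{\left(R \right)} = 154 R - 24 = -24 + 154 R$)
$j{\left(-18 \right)} + 13044 = \left(-24 + 154 \left(-18\right)\right) + 13044 = \left(-24 - 2772\right) + 13044 = -2796 + 13044 = 10248$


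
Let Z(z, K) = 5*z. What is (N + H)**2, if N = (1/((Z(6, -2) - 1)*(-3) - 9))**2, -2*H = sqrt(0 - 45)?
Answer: (1 - 13824*I*sqrt(5))**2/84934656 ≈ -11.25 - 0.00072789*I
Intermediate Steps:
H = -3*I*sqrt(5)/2 (H = -sqrt(0 - 45)/2 = -3*I*sqrt(5)/2 ≈ -3.3541*I)
N = 1/9216 (N = (1/((5*6 - 1)*(-3) - 9))**2 = (1/((30 - 1)*(-3) - 9))**2 = (1/(29*(-3) - 9))**2 = (1/(-87 - 9))**2 = (1/(-96))**2 = (-1/96)**2 = 1/9216 ≈ 0.00010851)
(N + H)**2 = (1/9216 - 3*I*sqrt(5)/2)**2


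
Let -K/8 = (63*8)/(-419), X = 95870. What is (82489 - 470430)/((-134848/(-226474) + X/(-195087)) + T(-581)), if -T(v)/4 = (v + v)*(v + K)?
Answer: 3590842769126179701/24582136860524670122 ≈ 0.14608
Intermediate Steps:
K = 4032/419 (K = -8*63*8/(-419) = -4032*(-1)/419 = -8*(-504/419) = 4032/419 ≈ 9.6229)
T(v) = -8*v*(4032/419 + v) (T(v) = -4*(v + v)*(v + 4032/419) = -4*2*v*(4032/419 + v) = -8*v*(4032/419 + v))
(82489 - 470430)/((-134848/(-226474) + X/(-195087)) + T(-581)) = (82489 - 470430)/((-134848/(-226474) + 95870/(-195087)) - 8/419*(-581)*(4032 + 419*(-581))) = -387941/((-134848*(-1/226474) + 95870*(-1/195087)) - 8/419*(-581)*(4032 - 243439)) = -387941/((67424/113237 - 95870/195087) - 8/419*(-581)*(-239407)) = -387941/(2297514698/22091066619 - 1112763736/419) = -387941/(-24582136860524670122/9256156913361) = -387941*(-9256156913361/24582136860524670122) = 3590842769126179701/24582136860524670122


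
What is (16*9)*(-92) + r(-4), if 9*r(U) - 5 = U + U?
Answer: -39745/3 ≈ -13248.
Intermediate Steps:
r(U) = 5/9 + 2*U/9 (r(U) = 5/9 + (U + U)/9 = 5/9 + (2*U)/9 = 5/9 + 2*U/9)
(16*9)*(-92) + r(-4) = (16*9)*(-92) + (5/9 + (2/9)*(-4)) = 144*(-92) + (5/9 - 8/9) = -13248 - ⅓ = -39745/3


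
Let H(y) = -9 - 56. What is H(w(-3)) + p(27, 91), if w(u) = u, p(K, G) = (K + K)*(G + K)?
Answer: 6307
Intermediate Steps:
p(K, G) = 2*K*(G + K) (p(K, G) = (2*K)*(G + K) = 2*K*(G + K))
H(y) = -65
H(w(-3)) + p(27, 91) = -65 + 2*27*(91 + 27) = -65 + 2*27*118 = -65 + 6372 = 6307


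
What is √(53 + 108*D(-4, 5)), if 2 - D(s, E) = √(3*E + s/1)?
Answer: √(269 - 108*√11) ≈ 9.4443*I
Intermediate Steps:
D(s, E) = 2 - √(s + 3*E) (D(s, E) = 2 - √(3*E + s/1) = 2 - √(3*E + s*1) = 2 - √(3*E + s) = 2 - √(s + 3*E))
√(53 + 108*D(-4, 5)) = √(53 + 108*(2 - √(-4 + 3*5))) = √(53 + 108*(2 - √(-4 + 15))) = √(53 + 108*(2 - √11)) = √(53 + (216 - 108*√11)) = √(269 - 108*√11)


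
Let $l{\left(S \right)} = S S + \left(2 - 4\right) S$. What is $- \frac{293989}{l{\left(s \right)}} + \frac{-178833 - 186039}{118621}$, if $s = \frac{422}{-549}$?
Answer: $- \frac{10511072244301449}{76088254240} \approx -1.3814 \cdot 10^{5}$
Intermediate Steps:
$s = - \frac{422}{549}$ ($s = 422 \left(- \frac{1}{549}\right) = - \frac{422}{549} \approx -0.76867$)
$l{\left(S \right)} = S^{2} - 2 S$
$- \frac{293989}{l{\left(s \right)}} + \frac{-178833 - 186039}{118621} = - \frac{293989}{\left(- \frac{422}{549}\right) \left(-2 - \frac{422}{549}\right)} + \frac{-178833 - 186039}{118621} = - \frac{293989}{\left(- \frac{422}{549}\right) \left(- \frac{1520}{549}\right)} + \left(-178833 - 186039\right) \frac{1}{118621} = - \frac{293989}{\frac{641440}{301401}} - \frac{364872}{118621} = \left(-293989\right) \frac{301401}{641440} - \frac{364872}{118621} = - \frac{88608578589}{641440} - \frac{364872}{118621} = - \frac{10511072244301449}{76088254240}$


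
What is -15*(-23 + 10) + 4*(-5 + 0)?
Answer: 175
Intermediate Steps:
-15*(-23 + 10) + 4*(-5 + 0) = -15*(-13) + 4*(-5) = 195 - 20 = 175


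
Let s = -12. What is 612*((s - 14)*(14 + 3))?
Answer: -270504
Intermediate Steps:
612*((s - 14)*(14 + 3)) = 612*((-12 - 14)*(14 + 3)) = 612*(-26*17) = 612*(-442) = -270504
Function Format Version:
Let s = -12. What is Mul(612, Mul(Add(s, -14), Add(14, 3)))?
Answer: -270504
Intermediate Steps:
Mul(612, Mul(Add(s, -14), Add(14, 3))) = Mul(612, Mul(Add(-12, -14), Add(14, 3))) = Mul(612, Mul(-26, 17)) = Mul(612, -442) = -270504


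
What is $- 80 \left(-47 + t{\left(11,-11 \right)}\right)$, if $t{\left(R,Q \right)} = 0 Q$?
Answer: $3760$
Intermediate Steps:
$t{\left(R,Q \right)} = 0$
$- 80 \left(-47 + t{\left(11,-11 \right)}\right) = - 80 \left(-47 + 0\right) = \left(-80\right) \left(-47\right) = 3760$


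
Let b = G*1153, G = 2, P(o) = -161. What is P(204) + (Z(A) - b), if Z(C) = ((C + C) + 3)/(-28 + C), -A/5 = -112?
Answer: -1311321/532 ≈ -2464.9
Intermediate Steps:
A = 560 (A = -5*(-112) = 560)
Z(C) = (3 + 2*C)/(-28 + C) (Z(C) = (2*C + 3)/(-28 + C) = (3 + 2*C)/(-28 + C))
b = 2306 (b = 2*1153 = 2306)
P(204) + (Z(A) - b) = -161 + ((3 + 2*560)/(-28 + 560) - 1*2306) = -161 + ((3 + 1120)/532 - 2306) = -161 + ((1/532)*1123 - 2306) = -161 + (1123/532 - 2306) = -161 - 1225669/532 = -1311321/532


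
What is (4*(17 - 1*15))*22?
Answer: 176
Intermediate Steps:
(4*(17 - 1*15))*22 = (4*(17 - 15))*22 = (4*2)*22 = 8*22 = 176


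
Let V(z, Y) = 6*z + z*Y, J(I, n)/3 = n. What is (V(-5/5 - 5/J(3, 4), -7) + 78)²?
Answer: 908209/144 ≈ 6307.0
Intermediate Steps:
J(I, n) = 3*n
V(z, Y) = 6*z + Y*z
(V(-5/5 - 5/J(3, 4), -7) + 78)² = ((-5/5 - 5/(3*4))*(6 - 7) + 78)² = ((-5*⅕ - 5/12)*(-1) + 78)² = ((-1 - 5*1/12)*(-1) + 78)² = ((-1 - 5/12)*(-1) + 78)² = (-17/12*(-1) + 78)² = (17/12 + 78)² = (953/12)² = 908209/144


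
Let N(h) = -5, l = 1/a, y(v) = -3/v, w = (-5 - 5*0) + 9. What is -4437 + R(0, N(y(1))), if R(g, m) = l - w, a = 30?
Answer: -133229/30 ≈ -4441.0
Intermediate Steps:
w = 4 (w = (-5 + 0) + 9 = -5 + 9 = 4)
l = 1/30 ≈ 0.033333
R(g, m) = -119/30 (R(g, m) = 1/30 - 1*4 = 1/30 - 4 = -119/30)
-4437 + R(0, N(y(1))) = -4437 - 119/30 = -133229/30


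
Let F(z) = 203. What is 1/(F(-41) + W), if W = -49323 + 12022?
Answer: -1/37098 ≈ -2.6956e-5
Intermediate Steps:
W = -37301
1/(F(-41) + W) = 1/(203 - 37301) = 1/(-37098) = -1/37098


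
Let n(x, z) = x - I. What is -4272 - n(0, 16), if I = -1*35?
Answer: -4307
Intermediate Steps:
I = -35
n(x, z) = 35 + x (n(x, z) = x - 1*(-35) = x + 35 = 35 + x)
-4272 - n(0, 16) = -4272 - (35 + 0) = -4272 - 1*35 = -4272 - 35 = -4307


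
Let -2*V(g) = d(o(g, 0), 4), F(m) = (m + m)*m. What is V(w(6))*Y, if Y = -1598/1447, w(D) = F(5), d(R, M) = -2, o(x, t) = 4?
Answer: -1598/1447 ≈ -1.1044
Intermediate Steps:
F(m) = 2*m**2 (F(m) = (2*m)*m = 2*m**2)
w(D) = 50 (w(D) = 2*5**2 = 2*25 = 50)
V(g) = 1 (V(g) = -1/2*(-2) = 1)
Y = -1598/1447 (Y = -1598*1/1447 = -1598/1447 ≈ -1.1044)
V(w(6))*Y = 1*(-1598/1447) = -1598/1447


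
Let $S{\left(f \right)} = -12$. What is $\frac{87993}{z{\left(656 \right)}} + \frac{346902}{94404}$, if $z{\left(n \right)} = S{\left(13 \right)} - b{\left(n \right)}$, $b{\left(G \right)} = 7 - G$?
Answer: $\frac{1421311291}{10022558} \approx 141.81$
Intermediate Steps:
$z{\left(n \right)} = -19 + n$ ($z{\left(n \right)} = -12 - \left(7 - n\right) = -12 + \left(-7 + n\right) = -19 + n$)
$\frac{87993}{z{\left(656 \right)}} + \frac{346902}{94404} = \frac{87993}{-19 + 656} + \frac{346902}{94404} = \frac{87993}{637} + 346902 \cdot \frac{1}{94404} = 87993 \cdot \frac{1}{637} + \frac{57817}{15734} = \frac{87993}{637} + \frac{57817}{15734} = \frac{1421311291}{10022558}$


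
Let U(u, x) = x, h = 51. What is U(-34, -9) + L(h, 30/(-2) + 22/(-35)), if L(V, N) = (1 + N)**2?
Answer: 251119/1225 ≈ 205.00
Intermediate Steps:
U(-34, -9) + L(h, 30/(-2) + 22/(-35)) = -9 + (1 + (30/(-2) + 22/(-35)))**2 = -9 + (1 + (30*(-1/2) + 22*(-1/35)))**2 = -9 + (1 + (-15 - 22/35))**2 = -9 + (1 - 547/35)**2 = -9 + (-512/35)**2 = -9 + 262144/1225 = 251119/1225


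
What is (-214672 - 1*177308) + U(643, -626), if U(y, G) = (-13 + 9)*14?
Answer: -392036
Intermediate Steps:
U(y, G) = -56 (U(y, G) = -4*14 = -56)
(-214672 - 1*177308) + U(643, -626) = (-214672 - 1*177308) - 56 = (-214672 - 177308) - 56 = -391980 - 56 = -392036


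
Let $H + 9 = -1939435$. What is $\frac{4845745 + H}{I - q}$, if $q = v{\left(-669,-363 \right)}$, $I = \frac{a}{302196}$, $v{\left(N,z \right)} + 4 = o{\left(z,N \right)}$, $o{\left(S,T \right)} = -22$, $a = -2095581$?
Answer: $\frac{292757512332}{1920505} \approx 1.5244 \cdot 10^{5}$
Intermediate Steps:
$H = -1939444$ ($H = -9 - 1939435 = -1939444$)
$v{\left(N,z \right)} = -26$ ($v{\left(N,z \right)} = -4 - 22 = -26$)
$I = - \frac{698527}{100732}$ ($I = - \frac{2095581}{302196} = \left(-2095581\right) \frac{1}{302196} = - \frac{698527}{100732} \approx -6.9345$)
$q = -26$
$\frac{4845745 + H}{I - q} = \frac{4845745 - 1939444}{- \frac{698527}{100732} - -26} = \frac{2906301}{- \frac{698527}{100732} + 26} = \frac{2906301}{\frac{1920505}{100732}} = 2906301 \cdot \frac{100732}{1920505} = \frac{292757512332}{1920505}$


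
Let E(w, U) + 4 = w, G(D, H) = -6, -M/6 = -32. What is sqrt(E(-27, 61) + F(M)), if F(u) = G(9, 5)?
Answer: I*sqrt(37) ≈ 6.0828*I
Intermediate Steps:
M = 192 (M = -6*(-32) = 192)
E(w, U) = -4 + w
F(u) = -6
sqrt(E(-27, 61) + F(M)) = sqrt((-4 - 27) - 6) = sqrt(-31 - 6) = sqrt(-37) = I*sqrt(37)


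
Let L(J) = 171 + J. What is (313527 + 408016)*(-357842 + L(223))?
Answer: -257914102264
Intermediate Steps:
(313527 + 408016)*(-357842 + L(223)) = (313527 + 408016)*(-357842 + (171 + 223)) = 721543*(-357842 + 394) = 721543*(-357448) = -257914102264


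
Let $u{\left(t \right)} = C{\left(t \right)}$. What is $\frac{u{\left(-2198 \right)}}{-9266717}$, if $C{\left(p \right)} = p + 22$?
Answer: $\frac{128}{545101} \approx 0.00023482$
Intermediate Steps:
$C{\left(p \right)} = 22 + p$
$u{\left(t \right)} = 22 + t$
$\frac{u{\left(-2198 \right)}}{-9266717} = \frac{22 - 2198}{-9266717} = \left(-2176\right) \left(- \frac{1}{9266717}\right) = \frac{128}{545101}$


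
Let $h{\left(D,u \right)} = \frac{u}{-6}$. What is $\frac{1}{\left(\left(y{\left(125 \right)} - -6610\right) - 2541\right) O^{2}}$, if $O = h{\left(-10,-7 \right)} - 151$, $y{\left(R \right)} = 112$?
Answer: $\frac{36}{3379088381} \approx 1.0654 \cdot 10^{-8}$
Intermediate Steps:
$h{\left(D,u \right)} = - \frac{u}{6}$ ($h{\left(D,u \right)} = u \left(- \frac{1}{6}\right) = - \frac{u}{6}$)
$O = - \frac{899}{6}$ ($O = \left(- \frac{1}{6}\right) \left(-7\right) - 151 = \frac{7}{6} - 151 = - \frac{899}{6} \approx -149.83$)
$\frac{1}{\left(\left(y{\left(125 \right)} - -6610\right) - 2541\right) O^{2}} = \frac{1}{\left(\left(112 - -6610\right) - 2541\right) \left(- \frac{899}{6}\right)^{2}} = \frac{1}{\left(\left(112 + 6610\right) - 2541\right) \frac{808201}{36}} = \frac{1}{6722 - 2541} \cdot \frac{36}{808201} = \frac{1}{4181} \cdot \frac{36}{808201} = \frac{36}{3379088381}$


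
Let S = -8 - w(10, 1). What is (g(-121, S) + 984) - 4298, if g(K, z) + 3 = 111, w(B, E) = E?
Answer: -3206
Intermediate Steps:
S = -9 (S = -8 - 1*1 = -8 - 1 = -9)
g(K, z) = 108 (g(K, z) = -3 + 111 = 108)
(g(-121, S) + 984) - 4298 = (108 + 984) - 4298 = 1092 - 4298 = -3206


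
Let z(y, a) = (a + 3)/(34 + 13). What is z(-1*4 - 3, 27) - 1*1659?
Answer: -77943/47 ≈ -1658.4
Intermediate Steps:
z(y, a) = 3/47 + a/47 (z(y, a) = (3 + a)/47 = (3 + a)*(1/47) = 3/47 + a/47)
z(-1*4 - 3, 27) - 1*1659 = (3/47 + (1/47)*27) - 1*1659 = (3/47 + 27/47) - 1659 = 30/47 - 1659 = -77943/47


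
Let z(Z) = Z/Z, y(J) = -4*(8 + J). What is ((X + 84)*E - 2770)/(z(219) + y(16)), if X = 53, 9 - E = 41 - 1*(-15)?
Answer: 9209/95 ≈ 96.937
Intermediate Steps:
E = -47 (E = 9 - (41 - 1*(-15)) = 9 - (41 + 15) = 9 - 1*56 = 9 - 56 = -47)
y(J) = -32 - 4*J
z(Z) = 1
((X + 84)*E - 2770)/(z(219) + y(16)) = ((53 + 84)*(-47) - 2770)/(1 + (-32 - 4*16)) = (137*(-47) - 2770)/(1 + (-32 - 64)) = (-6439 - 2770)/(1 - 96) = -9209/(-95) = -9209*(-1/95) = 9209/95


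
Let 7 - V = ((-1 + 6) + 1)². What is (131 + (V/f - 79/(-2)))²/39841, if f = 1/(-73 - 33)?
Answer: 42107121/159364 ≈ 264.22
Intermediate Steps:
V = -29 (V = 7 - ((-1 + 6) + 1)² = 7 - (5 + 1)² = 7 - 1*6² = 7 - 1*36 = 7 - 36 = -29)
f = -1/106 (f = 1/(-106) = -1/106 ≈ -0.0094340)
(131 + (V/f - 79/(-2)))²/39841 = (131 + (-29/(-1/106) - 79/(-2)))²/39841 = (131 + (-29*(-106) - 79*(-½)))²*(1/39841) = (131 + (3074 + 79/2))²*(1/39841) = (131 + 6227/2)²*(1/39841) = (6489/2)²*(1/39841) = (42107121/4)*(1/39841) = 42107121/159364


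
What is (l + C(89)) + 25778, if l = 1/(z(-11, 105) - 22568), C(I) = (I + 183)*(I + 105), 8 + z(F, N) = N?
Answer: 1765007165/22471 ≈ 78546.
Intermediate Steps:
z(F, N) = -8 + N
C(I) = (105 + I)*(183 + I) (C(I) = (183 + I)*(105 + I) = (105 + I)*(183 + I))
l = -1/22471 (l = 1/((-8 + 105) - 22568) = 1/(97 - 22568) = 1/(-22471) = -1/22471 ≈ -4.4502e-5)
(l + C(89)) + 25778 = (-1/22471 + (19215 + 89² + 288*89)) + 25778 = (-1/22471 + (19215 + 7921 + 25632)) + 25778 = (-1/22471 + 52768) + 25778 = 1185749727/22471 + 25778 = 1765007165/22471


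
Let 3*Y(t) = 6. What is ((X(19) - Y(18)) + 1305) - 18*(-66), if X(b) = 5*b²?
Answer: 4296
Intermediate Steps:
Y(t) = 2 (Y(t) = (⅓)*6 = 2)
((X(19) - Y(18)) + 1305) - 18*(-66) = ((5*19² - 1*2) + 1305) - 18*(-66) = ((5*361 - 2) + 1305) + 1188 = ((1805 - 2) + 1305) + 1188 = (1803 + 1305) + 1188 = 3108 + 1188 = 4296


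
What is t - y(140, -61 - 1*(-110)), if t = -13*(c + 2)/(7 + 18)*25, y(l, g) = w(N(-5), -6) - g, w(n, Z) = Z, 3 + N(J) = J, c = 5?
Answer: -36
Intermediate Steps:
N(J) = -3 + J
y(l, g) = -6 - g
t = -91 (t = -13*(5 + 2)/(7 + 18)*25 = -91/25*25 = -91)
t - y(140, -61 - 1*(-110)) = -91 - (-6 - (-61 - 1*(-110))) = -91 - (-6 - (-61 + 110)) = -91 - (-6 - 1*49) = -91 - (-6 - 49) = -91 - 1*(-55) = -91 + 55 = -36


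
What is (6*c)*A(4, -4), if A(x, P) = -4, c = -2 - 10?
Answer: 288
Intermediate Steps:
c = -12
(6*c)*A(4, -4) = (6*(-12))*(-4) = -72*(-4) = 288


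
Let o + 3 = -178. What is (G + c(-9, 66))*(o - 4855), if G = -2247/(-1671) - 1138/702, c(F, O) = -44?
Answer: 43593338312/195507 ≈ 2.2298e+5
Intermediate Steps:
o = -181 (o = -3 - 178 = -181)
G = -54034/195507 (G = -2247*(-1/1671) - 1138*1/702 = 749/557 - 569/351 = -54034/195507 ≈ -0.27638)
(G + c(-9, 66))*(o - 4855) = (-54034/195507 - 44)*(-181 - 4855) = -8656342/195507*(-5036) = 43593338312/195507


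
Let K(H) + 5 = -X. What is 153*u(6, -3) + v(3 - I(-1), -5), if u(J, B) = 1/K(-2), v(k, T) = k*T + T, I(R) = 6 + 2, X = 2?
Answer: -13/7 ≈ -1.8571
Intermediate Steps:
I(R) = 8
K(H) = -7 (K(H) = -5 - 1*2 = -5 - 2 = -7)
v(k, T) = T + T*k (v(k, T) = T*k + T = T + T*k)
u(J, B) = -⅐ (u(J, B) = 1/(-7) = -⅐)
153*u(6, -3) + v(3 - I(-1), -5) = 153*(-⅐) - 5*(1 + (3 - 1*8)) = -153/7 - 5*(1 + (3 - 8)) = -153/7 - 5*(1 - 5) = -153/7 - 5*(-4) = -153/7 + 20 = -13/7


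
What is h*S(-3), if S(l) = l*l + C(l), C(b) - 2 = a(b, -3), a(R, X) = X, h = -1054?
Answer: -8432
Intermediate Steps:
C(b) = -1 (C(b) = 2 - 3 = -1)
S(l) = -1 + l² (S(l) = l*l - 1 = l² - 1 = -1 + l²)
h*S(-3) = -1054*(-1 + (-3)²) = -1054*(-1 + 9) = -1054*8 = -8432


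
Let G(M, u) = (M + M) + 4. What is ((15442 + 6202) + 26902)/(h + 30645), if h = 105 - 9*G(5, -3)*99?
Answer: 8091/3046 ≈ 2.6563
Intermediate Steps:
G(M, u) = 4 + 2*M (G(M, u) = 2*M + 4 = 4 + 2*M)
h = -12369 (h = 105 - 9*(4 + 2*5)*99 = 105 - 9*(4 + 10)*99 = 105 - 9*14*99 = 105 - 126*99 = 105 - 12474 = -12369)
((15442 + 6202) + 26902)/(h + 30645) = ((15442 + 6202) + 26902)/(-12369 + 30645) = (21644 + 26902)/18276 = 48546*(1/18276) = 8091/3046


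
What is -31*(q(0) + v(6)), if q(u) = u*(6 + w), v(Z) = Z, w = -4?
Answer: -186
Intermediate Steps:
q(u) = 2*u (q(u) = u*(6 - 4) = u*2 = 2*u)
-31*(q(0) + v(6)) = -31*(2*0 + 6) = -31*(0 + 6) = -31*6 = -186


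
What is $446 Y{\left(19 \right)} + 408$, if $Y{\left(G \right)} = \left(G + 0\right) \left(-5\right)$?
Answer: $-41962$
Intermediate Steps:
$Y{\left(G \right)} = - 5 G$ ($Y{\left(G \right)} = G \left(-5\right) = - 5 G$)
$446 Y{\left(19 \right)} + 408 = 446 \left(\left(-5\right) 19\right) + 408 = 446 \left(-95\right) + 408 = -42370 + 408 = -41962$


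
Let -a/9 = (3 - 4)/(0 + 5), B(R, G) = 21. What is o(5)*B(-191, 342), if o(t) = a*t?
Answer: 189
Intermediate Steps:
a = 9/5 (a = -9*(3 - 4)/(0 + 5) = -(-9)/5 = -9*(-⅕) = 9/5 ≈ 1.8000)
o(t) = 9*t/5
o(5)*B(-191, 342) = ((9/5)*5)*21 = 9*21 = 189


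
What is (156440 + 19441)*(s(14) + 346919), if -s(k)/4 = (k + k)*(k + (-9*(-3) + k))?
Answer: 59933033679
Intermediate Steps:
s(k) = -8*k*(27 + 2*k) (s(k) = -4*(k + k)*(k + (-9*(-3) + k)) = -4*2*k*(k + (27 + k)) = -4*2*k*(27 + 2*k) = -8*k*(27 + 2*k))
(156440 + 19441)*(s(14) + 346919) = (156440 + 19441)*(-8*14*(27 + 2*14) + 346919) = 175881*(-8*14*(27 + 28) + 346919) = 175881*(-8*14*55 + 346919) = 175881*(-6160 + 346919) = 175881*340759 = 59933033679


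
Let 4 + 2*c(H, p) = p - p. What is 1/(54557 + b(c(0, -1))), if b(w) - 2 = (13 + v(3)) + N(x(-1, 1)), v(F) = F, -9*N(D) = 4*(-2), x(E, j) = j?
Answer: 9/491183 ≈ 1.8323e-5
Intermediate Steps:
N(D) = 8/9 (N(D) = -4*(-2)/9 = -⅑*(-8) = 8/9)
c(H, p) = -2 (c(H, p) = -2 + (p - p)/2 = -2 + (½)*0 = -2 + 0 = -2)
b(w) = 170/9 (b(w) = 2 + ((13 + 3) + 8/9) = 2 + (16 + 8/9) = 2 + 152/9 = 170/9)
1/(54557 + b(c(0, -1))) = 1/(54557 + 170/9) = 1/(491183/9) = 9/491183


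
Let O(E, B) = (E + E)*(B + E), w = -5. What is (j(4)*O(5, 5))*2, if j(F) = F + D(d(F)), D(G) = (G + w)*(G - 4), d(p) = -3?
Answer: 12000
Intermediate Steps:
D(G) = (-5 + G)*(-4 + G) (D(G) = (G - 5)*(G - 4) = (-5 + G)*(-4 + G))
j(F) = 56 + F (j(F) = F + (20 + (-3)² - 9*(-3)) = F + (20 + 9 + 27) = F + 56 = 56 + F)
O(E, B) = 2*E*(B + E) (O(E, B) = (2*E)*(B + E) = 2*E*(B + E))
(j(4)*O(5, 5))*2 = ((56 + 4)*(2*5*(5 + 5)))*2 = (60*(2*5*10))*2 = (60*100)*2 = 6000*2 = 12000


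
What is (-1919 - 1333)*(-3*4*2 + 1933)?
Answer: -6208068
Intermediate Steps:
(-1919 - 1333)*(-3*4*2 + 1933) = -3252*(-12*2 + 1933) = -3252*(-24 + 1933) = -3252*1909 = -6208068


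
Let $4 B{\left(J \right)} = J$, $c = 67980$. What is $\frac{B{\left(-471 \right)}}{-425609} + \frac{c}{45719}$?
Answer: $\frac{115753132929}{77833671484} \approx 1.4872$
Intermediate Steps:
$B{\left(J \right)} = \frac{J}{4}$
$\frac{B{\left(-471 \right)}}{-425609} + \frac{c}{45719} = \frac{\frac{1}{4} \left(-471\right)}{-425609} + \frac{67980}{45719} = \left(- \frac{471}{4}\right) \left(- \frac{1}{425609}\right) + 67980 \cdot \frac{1}{45719} = \frac{471}{1702436} + \frac{67980}{45719} = \frac{115753132929}{77833671484}$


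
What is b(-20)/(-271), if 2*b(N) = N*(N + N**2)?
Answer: 3800/271 ≈ 14.022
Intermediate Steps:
b(N) = N*(N + N**2)/2 (b(N) = (N*(N + N**2))/2 = N*(N + N**2)/2)
b(-20)/(-271) = ((1/2)*(-20)**2*(1 - 20))/(-271) = ((1/2)*400*(-19))*(-1/271) = -3800*(-1/271) = 3800/271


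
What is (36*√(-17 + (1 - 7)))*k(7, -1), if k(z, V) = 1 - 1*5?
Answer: -144*I*√23 ≈ -690.6*I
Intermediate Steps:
k(z, V) = -4 (k(z, V) = 1 - 5 = -4)
(36*√(-17 + (1 - 7)))*k(7, -1) = (36*√(-17 + (1 - 7)))*(-4) = (36*√(-17 - 6))*(-4) = (36*√(-23))*(-4) = (36*(I*√23))*(-4) = (36*I*√23)*(-4) = -144*I*√23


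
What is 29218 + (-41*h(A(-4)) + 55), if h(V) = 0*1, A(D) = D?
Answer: 29273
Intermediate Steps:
h(V) = 0
29218 + (-41*h(A(-4)) + 55) = 29218 + (-41*0 + 55) = 29218 + (0 + 55) = 29218 + 55 = 29273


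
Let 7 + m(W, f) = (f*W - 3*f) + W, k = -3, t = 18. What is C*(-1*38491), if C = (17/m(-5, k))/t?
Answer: -654347/216 ≈ -3029.4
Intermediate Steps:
m(W, f) = -7 + W - 3*f + W*f (m(W, f) = -7 + ((f*W - 3*f) + W) = -7 + ((W*f - 3*f) + W) = -7 + ((-3*f + W*f) + W) = -7 + (W - 3*f + W*f) = -7 + W - 3*f + W*f)
C = 17/216 (C = (17/(-7 - 5 - 3*(-3) - 5*(-3)))/18 = (17/(-7 - 5 + 9 + 15))*(1/18) = (17/12)*(1/18) = 17/216 ≈ 0.078704)
C*(-1*38491) = 17*(-1*38491)/216 = (17/216)*(-38491) = -654347/216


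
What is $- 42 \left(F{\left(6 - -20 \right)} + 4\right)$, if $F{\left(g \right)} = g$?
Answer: $-1260$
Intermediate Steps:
$- 42 \left(F{\left(6 - -20 \right)} + 4\right) = - 42 \left(\left(6 - -20\right) + 4\right) = - 42 \left(\left(6 + 20\right) + 4\right) = - 42 \left(26 + 4\right) = \left(-42\right) 30 = -1260$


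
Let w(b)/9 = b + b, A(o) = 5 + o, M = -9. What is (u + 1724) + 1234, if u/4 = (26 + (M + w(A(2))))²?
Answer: 84754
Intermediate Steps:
w(b) = 18*b (w(b) = 9*(b + b) = 9*(2*b) = 18*b)
u = 81796 (u = 4*(26 + (-9 + 18*(5 + 2)))² = 4*(26 + (-9 + 18*7))² = 4*(26 + (-9 + 126))² = 4*(26 + 117)² = 4*143² = 4*20449 = 81796)
(u + 1724) + 1234 = (81796 + 1724) + 1234 = 83520 + 1234 = 84754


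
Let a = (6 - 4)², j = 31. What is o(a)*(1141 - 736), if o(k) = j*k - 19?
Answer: 42525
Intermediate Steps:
a = 4 (a = 2² = 4)
o(k) = -19 + 31*k (o(k) = 31*k - 19 = -19 + 31*k)
o(a)*(1141 - 736) = (-19 + 31*4)*(1141 - 736) = (-19 + 124)*405 = 105*405 = 42525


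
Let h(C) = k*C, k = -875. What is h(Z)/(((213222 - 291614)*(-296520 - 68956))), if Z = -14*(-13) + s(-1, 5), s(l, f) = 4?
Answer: -81375/14325197296 ≈ -5.6806e-6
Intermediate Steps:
Z = 186 (Z = -14*(-13) + 4 = 182 + 4 = 186)
h(C) = -875*C
h(Z)/(((213222 - 291614)*(-296520 - 68956))) = (-875*186)/(((213222 - 291614)*(-296520 - 68956))) = -162750/((-78392*(-365476))) = -162750/28650394592 = -162750*1/28650394592 = -81375/14325197296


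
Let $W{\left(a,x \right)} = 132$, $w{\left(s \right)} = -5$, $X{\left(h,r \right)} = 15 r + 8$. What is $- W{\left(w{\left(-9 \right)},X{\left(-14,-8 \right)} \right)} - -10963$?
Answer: $10831$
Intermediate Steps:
$X{\left(h,r \right)} = 8 + 15 r$
$- W{\left(w{\left(-9 \right)},X{\left(-14,-8 \right)} \right)} - -10963 = \left(-1\right) 132 - -10963 = -132 + 10963 = 10831$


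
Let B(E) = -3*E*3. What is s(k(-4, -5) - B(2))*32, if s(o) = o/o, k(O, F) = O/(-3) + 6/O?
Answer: 32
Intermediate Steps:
k(O, F) = 6/O - O/3 (k(O, F) = O*(-⅓) + 6/O = -O/3 + 6/O = 6/O - O/3)
B(E) = -9*E
s(o) = 1
s(k(-4, -5) - B(2))*32 = 1*32 = 32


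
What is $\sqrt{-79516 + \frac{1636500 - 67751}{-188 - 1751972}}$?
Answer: $\frac{i \sqrt{15257625665568590}}{438040} \approx 281.99 i$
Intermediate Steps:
$\sqrt{-79516 + \frac{1636500 - 67751}{-188 - 1751972}} = \sqrt{-79516 + \frac{1568749}{-1752160}} = \sqrt{-79516 + 1568749 \left(- \frac{1}{1752160}\right)} = \sqrt{-79516 - \frac{1568749}{1752160}} = \sqrt{- \frac{139326323309}{1752160}} = \frac{i \sqrt{15257625665568590}}{438040}$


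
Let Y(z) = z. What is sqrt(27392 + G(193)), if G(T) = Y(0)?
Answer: 16*sqrt(107) ≈ 165.51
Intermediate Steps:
G(T) = 0
sqrt(27392 + G(193)) = sqrt(27392 + 0) = sqrt(27392) = 16*sqrt(107)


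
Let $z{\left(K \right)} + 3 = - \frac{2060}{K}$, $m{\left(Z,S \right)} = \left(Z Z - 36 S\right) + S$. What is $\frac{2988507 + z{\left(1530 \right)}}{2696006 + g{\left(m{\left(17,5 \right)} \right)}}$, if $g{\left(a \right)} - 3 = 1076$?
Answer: $\frac{457240906}{412654005} \approx 1.108$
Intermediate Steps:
$m{\left(Z,S \right)} = Z^{2} - 35 S$ ($m{\left(Z,S \right)} = \left(Z^{2} - 36 S\right) + S = Z^{2} - 35 S$)
$z{\left(K \right)} = -3 - \frac{2060}{K}$
$g{\left(a \right)} = 1079$ ($g{\left(a \right)} = 3 + 1076 = 1079$)
$\frac{2988507 + z{\left(1530 \right)}}{2696006 + g{\left(m{\left(17,5 \right)} \right)}} = \frac{2988507 - \left(3 + \frac{2060}{1530}\right)}{2696006 + 1079} = \frac{2988507 - \frac{665}{153}}{2697085} = \left(2988507 - \frac{665}{153}\right) \frac{1}{2697085} = \frac{457240906}{153} \cdot \frac{1}{2697085} = \frac{457240906}{412654005}$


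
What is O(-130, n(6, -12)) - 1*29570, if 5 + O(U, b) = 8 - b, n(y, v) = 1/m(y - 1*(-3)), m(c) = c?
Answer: -266104/9 ≈ -29567.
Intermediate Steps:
n(y, v) = 1/(3 + y) (n(y, v) = 1/(y - 1*(-3)) = 1/(y + 3) = 1/(3 + y))
O(U, b) = 3 - b (O(U, b) = -5 + (8 - b) = 3 - b)
O(-130, n(6, -12)) - 1*29570 = (3 - 1/(3 + 6)) - 1*29570 = (3 - 1/9) - 29570 = 26/9 - 29570 = -266104/9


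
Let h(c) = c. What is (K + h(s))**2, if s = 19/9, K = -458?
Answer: 16834609/81 ≈ 2.0783e+5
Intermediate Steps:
s = 19/9 (s = 19*(1/9) = 19/9 ≈ 2.1111)
(K + h(s))**2 = (-458 + 19/9)**2 = (-4103/9)**2 = 16834609/81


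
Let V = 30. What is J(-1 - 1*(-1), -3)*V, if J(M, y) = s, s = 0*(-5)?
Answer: 0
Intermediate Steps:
s = 0
J(M, y) = 0
J(-1 - 1*(-1), -3)*V = 0*30 = 0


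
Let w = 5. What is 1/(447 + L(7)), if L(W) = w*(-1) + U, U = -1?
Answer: 1/441 ≈ 0.0022676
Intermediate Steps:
L(W) = -6 (L(W) = 5*(-1) - 1 = -5 - 1 = -6)
1/(447 + L(7)) = 1/(447 - 6) = 1/441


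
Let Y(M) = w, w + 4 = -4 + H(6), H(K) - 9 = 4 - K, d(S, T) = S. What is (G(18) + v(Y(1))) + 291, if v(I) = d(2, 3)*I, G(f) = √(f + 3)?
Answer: 289 + √21 ≈ 293.58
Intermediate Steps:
H(K) = 13 - K (H(K) = 9 + (4 - K) = 13 - K)
G(f) = √(3 + f)
w = -1 (w = -4 + (-4 + (13 - 1*6)) = -4 + (-4 + (13 - 6)) = -4 + (-4 + 7) = -4 + 3 = -1)
Y(M) = -1
v(I) = 2*I
(G(18) + v(Y(1))) + 291 = (√(3 + 18) + 2*(-1)) + 291 = (√21 - 2) + 291 = (-2 + √21) + 291 = 289 + √21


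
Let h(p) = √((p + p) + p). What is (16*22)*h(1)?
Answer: 352*√3 ≈ 609.68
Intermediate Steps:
h(p) = √3*√p (h(p) = √(2*p + p) = √(3*p) = √3*√p)
(16*22)*h(1) = (16*22)*(√3*√1) = 352*(√3*1) = 352*√3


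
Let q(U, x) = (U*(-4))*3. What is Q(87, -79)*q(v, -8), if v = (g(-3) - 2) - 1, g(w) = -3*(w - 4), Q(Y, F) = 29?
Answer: -6264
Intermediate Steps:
g(w) = 12 - 3*w (g(w) = -3*(-4 + w) = 12 - 3*w)
v = 18 (v = ((12 - 3*(-3)) - 2) - 1 = ((12 + 9) - 2) - 1 = (21 - 2) - 1 = 19 - 1 = 18)
q(U, x) = -12*U (q(U, x) = -4*U*3 = -12*U)
Q(87, -79)*q(v, -8) = 29*(-12*18) = 29*(-216) = -6264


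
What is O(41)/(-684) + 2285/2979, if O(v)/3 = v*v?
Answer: -1495573/226404 ≈ -6.6058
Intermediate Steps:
O(v) = 3*v² (O(v) = 3*(v*v) = 3*v²)
O(41)/(-684) + 2285/2979 = (3*41²)/(-684) + 2285/2979 = (3*1681)*(-1/684) + 2285*(1/2979) = 5043*(-1/684) + 2285/2979 = -1681/228 + 2285/2979 = -1495573/226404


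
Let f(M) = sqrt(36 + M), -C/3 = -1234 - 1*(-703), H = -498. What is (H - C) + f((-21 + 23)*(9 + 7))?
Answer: -2091 + 2*sqrt(17) ≈ -2082.8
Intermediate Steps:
C = 1593 (C = -3*(-1234 - 1*(-703)) = -3*(-1234 + 703) = -3*(-531) = 1593)
(H - C) + f((-21 + 23)*(9 + 7)) = (-498 - 1*1593) + sqrt(36 + (-21 + 23)*(9 + 7)) = (-498 - 1593) + sqrt(36 + 2*16) = -2091 + sqrt(36 + 32) = -2091 + sqrt(68) = -2091 + 2*sqrt(17)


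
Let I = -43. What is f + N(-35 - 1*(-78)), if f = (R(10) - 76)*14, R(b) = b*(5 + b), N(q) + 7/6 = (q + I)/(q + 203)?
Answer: 6209/6 ≈ 1034.8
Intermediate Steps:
N(q) = -7/6 + (-43 + q)/(203 + q) (N(q) = -7/6 + (q - 43)/(q + 203) = -7/6 + (-43 + q)/(203 + q))
f = 1036 (f = (10*(5 + 10) - 76)*14 = (10*15 - 76)*14 = (150 - 76)*14 = 74*14 = 1036)
f + N(-35 - 1*(-78)) = 1036 + (-1679 - (-35 - 1*(-78)))/(6*(203 + (-35 - 1*(-78)))) = 1036 + (-1679 - (-35 + 78))/(6*(203 + (-35 + 78))) = 1036 + (-1679 - 1*43)/(6*(203 + 43)) = 1036 + (⅙)*(-1679 - 43)/246 = 1036 + (⅙)*(1/246)*(-1722) = 1036 - 7/6 = 6209/6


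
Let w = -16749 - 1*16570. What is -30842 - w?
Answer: 2477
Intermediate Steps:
w = -33319 (w = -16749 - 16570 = -33319)
-30842 - w = -30842 - 1*(-33319) = -30842 + 33319 = 2477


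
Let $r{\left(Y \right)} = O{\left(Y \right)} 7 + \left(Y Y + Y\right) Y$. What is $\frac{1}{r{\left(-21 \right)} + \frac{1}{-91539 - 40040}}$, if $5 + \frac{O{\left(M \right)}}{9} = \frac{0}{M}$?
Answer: $- \frac{131579}{1201974166} \approx -0.00010947$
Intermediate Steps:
$O{\left(M \right)} = -45$ ($O{\left(M \right)} = -45 + 9 \frac{0}{M} = -45 + 9 \cdot 0 = -45 + 0 = -45$)
$r{\left(Y \right)} = -315 + Y \left(Y + Y^{2}\right)$ ($r{\left(Y \right)} = \left(-45\right) 7 + \left(Y Y + Y\right) Y = -315 + \left(Y^{2} + Y\right) Y = -315 + \left(Y + Y^{2}\right) Y = -315 + Y \left(Y + Y^{2}\right)$)
$\frac{1}{r{\left(-21 \right)} + \frac{1}{-91539 - 40040}} = \frac{1}{\left(-315 + \left(-21\right)^{2} + \left(-21\right)^{3}\right) + \frac{1}{-91539 - 40040}} = \frac{1}{\left(-315 + 441 - 9261\right) + \frac{1}{-131579}} = \frac{1}{-9135 - \frac{1}{131579}} = \frac{1}{- \frac{1201974166}{131579}} = - \frac{131579}{1201974166}$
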